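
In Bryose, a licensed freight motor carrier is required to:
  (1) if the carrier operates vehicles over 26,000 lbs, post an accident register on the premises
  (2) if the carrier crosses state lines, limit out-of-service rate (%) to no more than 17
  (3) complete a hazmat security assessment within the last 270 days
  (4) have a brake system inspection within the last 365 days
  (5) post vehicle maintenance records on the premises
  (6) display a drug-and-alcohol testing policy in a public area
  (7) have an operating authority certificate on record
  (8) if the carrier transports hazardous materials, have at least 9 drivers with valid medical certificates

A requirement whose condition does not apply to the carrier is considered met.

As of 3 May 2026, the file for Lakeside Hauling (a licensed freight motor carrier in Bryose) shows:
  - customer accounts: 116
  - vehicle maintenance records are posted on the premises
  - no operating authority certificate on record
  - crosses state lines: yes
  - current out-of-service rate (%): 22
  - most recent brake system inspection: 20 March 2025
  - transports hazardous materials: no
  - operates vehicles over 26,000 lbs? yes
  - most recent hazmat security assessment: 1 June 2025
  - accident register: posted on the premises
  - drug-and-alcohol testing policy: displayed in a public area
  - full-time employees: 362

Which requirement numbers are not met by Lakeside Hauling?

1. condition 'operates vehicles over 26,000 lbs' holds; accident register present → met
2. condition 'crosses state lines' holds; out-of-service rate (%) 22 > 17 → not met
3. hazmat security assessment 336 days ago vs limit 270 → not met
4. brake system inspection 409 days ago vs limit 365 → not met
5. vehicle maintenance records present → met
6. drug-and-alcohol testing policy present → met
7. operating authority certificate absent → not met
8. condition 'transports hazardous materials' does not hold → requirement n/a → met
Not met: 2, 3, 4, 7

2, 3, 4, 7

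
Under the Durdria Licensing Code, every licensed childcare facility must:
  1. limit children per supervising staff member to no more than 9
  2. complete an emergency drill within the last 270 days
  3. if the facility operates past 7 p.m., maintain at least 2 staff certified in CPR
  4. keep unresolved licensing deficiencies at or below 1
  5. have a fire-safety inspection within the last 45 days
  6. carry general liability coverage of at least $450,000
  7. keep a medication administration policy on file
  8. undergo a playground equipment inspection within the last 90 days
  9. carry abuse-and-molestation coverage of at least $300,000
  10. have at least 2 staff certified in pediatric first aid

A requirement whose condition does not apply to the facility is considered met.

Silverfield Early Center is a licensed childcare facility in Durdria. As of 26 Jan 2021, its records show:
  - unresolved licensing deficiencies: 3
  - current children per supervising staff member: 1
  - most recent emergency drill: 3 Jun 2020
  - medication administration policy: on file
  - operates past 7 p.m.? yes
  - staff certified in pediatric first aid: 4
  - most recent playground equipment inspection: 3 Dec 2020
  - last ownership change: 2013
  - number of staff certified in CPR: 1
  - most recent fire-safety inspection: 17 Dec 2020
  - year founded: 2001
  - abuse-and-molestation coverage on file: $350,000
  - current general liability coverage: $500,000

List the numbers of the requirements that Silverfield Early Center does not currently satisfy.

1. children per supervising staff member 1 ≤ 9 → met
2. emergency drill 237 days ago vs limit 270 → met
3. condition 'operates past 7 p.m.' holds; staff certified in CPR 1 < 2 → not met
4. unresolved licensing deficiencies 3 > 1 → not met
5. fire-safety inspection 40 days ago vs limit 45 → met
6. general liability coverage $500,000 ≥ $450,000 → met
7. medication administration policy present → met
8. playground equipment inspection 54 days ago vs limit 90 → met
9. abuse-and-molestation coverage $350,000 ≥ $300,000 → met
10. staff certified in pediatric first aid 4 ≥ 2 → met
Not met: 3, 4

3, 4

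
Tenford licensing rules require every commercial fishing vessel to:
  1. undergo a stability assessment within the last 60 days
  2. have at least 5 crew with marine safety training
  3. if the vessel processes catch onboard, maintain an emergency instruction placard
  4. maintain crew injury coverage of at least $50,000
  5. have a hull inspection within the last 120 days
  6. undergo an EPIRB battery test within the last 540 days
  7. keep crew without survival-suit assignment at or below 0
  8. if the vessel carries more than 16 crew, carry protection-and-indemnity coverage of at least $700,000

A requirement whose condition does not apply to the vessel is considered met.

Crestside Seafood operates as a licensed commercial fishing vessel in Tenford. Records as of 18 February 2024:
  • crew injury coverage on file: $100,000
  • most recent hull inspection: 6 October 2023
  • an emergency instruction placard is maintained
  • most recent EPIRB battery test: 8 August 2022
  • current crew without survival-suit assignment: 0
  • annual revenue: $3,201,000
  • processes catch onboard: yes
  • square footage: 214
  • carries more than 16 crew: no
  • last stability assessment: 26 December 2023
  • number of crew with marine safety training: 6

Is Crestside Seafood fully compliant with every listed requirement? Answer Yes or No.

1. stability assessment 54 days ago vs limit 60 → met
2. crew with marine safety training 6 ≥ 5 → met
3. condition 'processes catch onboard' holds; emergency instruction placard present → met
4. crew injury coverage $100,000 ≥ $50,000 → met
5. hull inspection 135 days ago vs limit 120 → not met
6. EPIRB battery test 559 days ago vs limit 540 → not met
7. crew without survival-suit assignment 0 ≤ 0 → met
8. condition 'carries more than 16 crew' does not hold → requirement n/a → met
Not met: 5, 6

No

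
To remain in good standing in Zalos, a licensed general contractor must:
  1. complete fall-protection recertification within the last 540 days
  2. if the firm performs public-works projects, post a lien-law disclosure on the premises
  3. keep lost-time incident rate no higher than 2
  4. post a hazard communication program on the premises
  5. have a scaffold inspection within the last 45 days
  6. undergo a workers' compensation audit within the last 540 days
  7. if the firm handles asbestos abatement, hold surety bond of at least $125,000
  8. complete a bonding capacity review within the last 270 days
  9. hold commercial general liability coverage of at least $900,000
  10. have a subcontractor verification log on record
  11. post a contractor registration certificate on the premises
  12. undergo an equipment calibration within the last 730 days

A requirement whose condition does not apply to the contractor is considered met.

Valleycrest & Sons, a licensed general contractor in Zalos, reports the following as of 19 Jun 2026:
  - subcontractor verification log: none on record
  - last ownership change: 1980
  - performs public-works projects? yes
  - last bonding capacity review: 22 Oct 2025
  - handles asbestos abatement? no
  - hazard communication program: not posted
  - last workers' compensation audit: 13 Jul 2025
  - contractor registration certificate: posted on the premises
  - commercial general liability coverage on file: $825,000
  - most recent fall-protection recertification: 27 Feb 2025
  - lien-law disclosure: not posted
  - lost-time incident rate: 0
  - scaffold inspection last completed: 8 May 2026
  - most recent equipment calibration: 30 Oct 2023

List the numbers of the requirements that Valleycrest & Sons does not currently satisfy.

2, 4, 9, 10, 12

1. fall-protection recertification 477 days ago vs limit 540 → met
2. condition 'performs public-works projects' holds; lien-law disclosure absent → not met
3. lost-time incident rate 0 ≤ 2 → met
4. hazard communication program absent → not met
5. scaffold inspection 42 days ago vs limit 45 → met
6. workers' compensation audit 341 days ago vs limit 540 → met
7. condition 'handles asbestos abatement' does not hold → requirement n/a → met
8. bonding capacity review 240 days ago vs limit 270 → met
9. commercial general liability coverage $825,000 < $900,000 → not met
10. subcontractor verification log absent → not met
11. contractor registration certificate present → met
12. equipment calibration 963 days ago vs limit 730 → not met
Not met: 2, 4, 9, 10, 12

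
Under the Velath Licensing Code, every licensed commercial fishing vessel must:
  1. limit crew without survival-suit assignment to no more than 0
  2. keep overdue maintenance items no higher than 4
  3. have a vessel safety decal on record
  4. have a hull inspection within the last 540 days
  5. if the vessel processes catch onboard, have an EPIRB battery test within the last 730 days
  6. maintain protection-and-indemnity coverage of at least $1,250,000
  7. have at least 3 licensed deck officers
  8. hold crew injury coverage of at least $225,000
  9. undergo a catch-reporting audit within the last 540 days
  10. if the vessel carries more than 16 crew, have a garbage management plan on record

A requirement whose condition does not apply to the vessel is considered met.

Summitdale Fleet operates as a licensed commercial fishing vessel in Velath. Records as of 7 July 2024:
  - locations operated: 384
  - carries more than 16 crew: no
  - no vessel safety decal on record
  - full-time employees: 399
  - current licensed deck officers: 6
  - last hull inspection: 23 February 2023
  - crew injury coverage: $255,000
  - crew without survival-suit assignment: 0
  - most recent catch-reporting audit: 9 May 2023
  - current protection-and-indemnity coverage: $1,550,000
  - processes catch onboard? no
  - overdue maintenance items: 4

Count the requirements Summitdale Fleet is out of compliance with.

1. crew without survival-suit assignment 0 ≤ 0 → met
2. overdue maintenance items 4 ≤ 4 → met
3. vessel safety decal absent → not met
4. hull inspection 500 days ago vs limit 540 → met
5. condition 'processes catch onboard' does not hold → requirement n/a → met
6. protection-and-indemnity coverage $1,550,000 ≥ $1,250,000 → met
7. licensed deck officers 6 ≥ 3 → met
8. crew injury coverage $255,000 ≥ $225,000 → met
9. catch-reporting audit 425 days ago vs limit 540 → met
10. condition 'carries more than 16 crew' does not hold → requirement n/a → met
Not met: 1 of 10

1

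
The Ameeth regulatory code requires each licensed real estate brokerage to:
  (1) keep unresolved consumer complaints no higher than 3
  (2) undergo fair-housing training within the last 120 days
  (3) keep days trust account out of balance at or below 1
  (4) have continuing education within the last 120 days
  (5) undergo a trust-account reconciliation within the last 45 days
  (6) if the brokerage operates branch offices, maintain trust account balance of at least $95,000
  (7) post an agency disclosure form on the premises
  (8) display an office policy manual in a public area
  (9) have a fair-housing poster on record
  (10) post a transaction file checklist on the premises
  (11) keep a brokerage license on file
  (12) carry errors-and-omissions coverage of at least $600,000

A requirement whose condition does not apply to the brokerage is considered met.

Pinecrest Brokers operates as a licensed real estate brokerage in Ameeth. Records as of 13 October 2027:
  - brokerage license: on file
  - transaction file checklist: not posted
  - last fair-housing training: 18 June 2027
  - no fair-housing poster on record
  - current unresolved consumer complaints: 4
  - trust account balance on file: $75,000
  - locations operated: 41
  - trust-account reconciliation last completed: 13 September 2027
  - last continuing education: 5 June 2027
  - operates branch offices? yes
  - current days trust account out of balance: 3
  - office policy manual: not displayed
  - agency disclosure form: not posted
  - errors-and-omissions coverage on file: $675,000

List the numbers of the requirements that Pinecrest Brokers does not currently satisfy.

1, 3, 4, 6, 7, 8, 9, 10

1. unresolved consumer complaints 4 > 3 → not met
2. fair-housing training 117 days ago vs limit 120 → met
3. days trust account out of balance 3 > 1 → not met
4. continuing education 130 days ago vs limit 120 → not met
5. trust-account reconciliation 30 days ago vs limit 45 → met
6. condition 'operates branch offices' holds; trust account balance $75,000 < $95,000 → not met
7. agency disclosure form absent → not met
8. office policy manual absent → not met
9. fair-housing poster absent → not met
10. transaction file checklist absent → not met
11. brokerage license present → met
12. errors-and-omissions coverage $675,000 ≥ $600,000 → met
Not met: 1, 3, 4, 6, 7, 8, 9, 10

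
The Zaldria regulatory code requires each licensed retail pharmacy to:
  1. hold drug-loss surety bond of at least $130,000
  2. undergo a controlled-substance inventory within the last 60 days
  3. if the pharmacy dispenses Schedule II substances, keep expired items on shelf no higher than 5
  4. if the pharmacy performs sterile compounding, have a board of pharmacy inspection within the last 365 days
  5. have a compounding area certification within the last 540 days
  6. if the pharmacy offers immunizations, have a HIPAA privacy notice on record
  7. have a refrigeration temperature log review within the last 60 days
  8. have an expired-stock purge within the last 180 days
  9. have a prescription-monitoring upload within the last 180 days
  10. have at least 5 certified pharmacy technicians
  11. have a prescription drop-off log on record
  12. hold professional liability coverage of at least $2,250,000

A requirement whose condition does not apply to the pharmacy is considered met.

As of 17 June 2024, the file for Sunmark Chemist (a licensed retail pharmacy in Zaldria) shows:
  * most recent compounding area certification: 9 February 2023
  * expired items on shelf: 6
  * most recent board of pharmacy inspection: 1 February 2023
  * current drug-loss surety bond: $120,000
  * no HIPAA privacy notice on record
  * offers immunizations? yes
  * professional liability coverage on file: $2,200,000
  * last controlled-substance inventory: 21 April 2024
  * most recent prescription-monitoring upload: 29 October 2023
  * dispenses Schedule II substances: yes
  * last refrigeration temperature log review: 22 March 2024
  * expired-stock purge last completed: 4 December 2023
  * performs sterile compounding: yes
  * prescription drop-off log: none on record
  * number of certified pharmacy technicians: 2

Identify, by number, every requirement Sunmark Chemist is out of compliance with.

1. drug-loss surety bond $120,000 < $130,000 → not met
2. controlled-substance inventory 57 days ago vs limit 60 → met
3. condition 'dispenses Schedule II substances' holds; expired items on shelf 6 > 5 → not met
4. condition 'performs sterile compounding' holds; board of pharmacy inspection 502 days ago vs limit 365 → not met
5. compounding area certification 494 days ago vs limit 540 → met
6. condition 'offers immunizations' holds; HIPAA privacy notice absent → not met
7. refrigeration temperature log review 87 days ago vs limit 60 → not met
8. expired-stock purge 196 days ago vs limit 180 → not met
9. prescription-monitoring upload 232 days ago vs limit 180 → not met
10. certified pharmacy technicians 2 < 5 → not met
11. prescription drop-off log absent → not met
12. professional liability coverage $2,200,000 < $2,250,000 → not met
Not met: 1, 3, 4, 6, 7, 8, 9, 10, 11, 12

1, 3, 4, 6, 7, 8, 9, 10, 11, 12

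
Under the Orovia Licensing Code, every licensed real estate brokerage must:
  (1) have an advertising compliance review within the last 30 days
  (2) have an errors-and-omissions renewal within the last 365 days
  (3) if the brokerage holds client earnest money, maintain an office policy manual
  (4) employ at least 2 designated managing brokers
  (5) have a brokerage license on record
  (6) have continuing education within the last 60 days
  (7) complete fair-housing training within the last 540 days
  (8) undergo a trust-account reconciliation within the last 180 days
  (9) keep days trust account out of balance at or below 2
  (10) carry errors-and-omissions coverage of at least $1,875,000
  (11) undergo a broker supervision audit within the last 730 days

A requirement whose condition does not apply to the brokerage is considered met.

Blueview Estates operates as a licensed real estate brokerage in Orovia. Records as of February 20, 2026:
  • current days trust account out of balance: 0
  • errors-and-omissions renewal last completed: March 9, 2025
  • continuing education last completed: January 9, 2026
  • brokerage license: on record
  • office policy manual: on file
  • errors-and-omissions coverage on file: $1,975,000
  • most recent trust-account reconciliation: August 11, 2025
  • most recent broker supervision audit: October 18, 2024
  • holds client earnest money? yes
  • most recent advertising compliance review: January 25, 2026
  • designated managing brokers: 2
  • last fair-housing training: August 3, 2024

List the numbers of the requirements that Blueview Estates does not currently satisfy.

1. advertising compliance review 26 days ago vs limit 30 → met
2. errors-and-omissions renewal 348 days ago vs limit 365 → met
3. condition 'holds client earnest money' holds; office policy manual present → met
4. designated managing brokers 2 ≥ 2 → met
5. brokerage license present → met
6. continuing education 42 days ago vs limit 60 → met
7. fair-housing training 566 days ago vs limit 540 → not met
8. trust-account reconciliation 193 days ago vs limit 180 → not met
9. days trust account out of balance 0 ≤ 2 → met
10. errors-and-omissions coverage $1,975,000 ≥ $1,875,000 → met
11. broker supervision audit 490 days ago vs limit 730 → met
Not met: 7, 8

7, 8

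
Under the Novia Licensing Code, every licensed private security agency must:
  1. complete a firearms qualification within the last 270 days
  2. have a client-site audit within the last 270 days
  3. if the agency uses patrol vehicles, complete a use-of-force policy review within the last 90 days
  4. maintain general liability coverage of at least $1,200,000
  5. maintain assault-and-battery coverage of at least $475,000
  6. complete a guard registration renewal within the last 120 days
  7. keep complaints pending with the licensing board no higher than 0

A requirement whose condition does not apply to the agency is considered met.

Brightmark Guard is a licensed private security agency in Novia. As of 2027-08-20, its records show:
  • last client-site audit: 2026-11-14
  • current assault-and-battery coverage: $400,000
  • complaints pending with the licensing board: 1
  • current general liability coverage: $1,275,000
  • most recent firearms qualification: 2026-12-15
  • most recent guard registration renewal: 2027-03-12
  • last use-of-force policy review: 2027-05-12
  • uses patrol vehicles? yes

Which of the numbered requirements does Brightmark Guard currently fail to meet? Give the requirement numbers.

1. firearms qualification 248 days ago vs limit 270 → met
2. client-site audit 279 days ago vs limit 270 → not met
3. condition 'uses patrol vehicles' holds; use-of-force policy review 100 days ago vs limit 90 → not met
4. general liability coverage $1,275,000 ≥ $1,200,000 → met
5. assault-and-battery coverage $400,000 < $475,000 → not met
6. guard registration renewal 161 days ago vs limit 120 → not met
7. complaints pending with the licensing board 1 > 0 → not met
Not met: 2, 3, 5, 6, 7

2, 3, 5, 6, 7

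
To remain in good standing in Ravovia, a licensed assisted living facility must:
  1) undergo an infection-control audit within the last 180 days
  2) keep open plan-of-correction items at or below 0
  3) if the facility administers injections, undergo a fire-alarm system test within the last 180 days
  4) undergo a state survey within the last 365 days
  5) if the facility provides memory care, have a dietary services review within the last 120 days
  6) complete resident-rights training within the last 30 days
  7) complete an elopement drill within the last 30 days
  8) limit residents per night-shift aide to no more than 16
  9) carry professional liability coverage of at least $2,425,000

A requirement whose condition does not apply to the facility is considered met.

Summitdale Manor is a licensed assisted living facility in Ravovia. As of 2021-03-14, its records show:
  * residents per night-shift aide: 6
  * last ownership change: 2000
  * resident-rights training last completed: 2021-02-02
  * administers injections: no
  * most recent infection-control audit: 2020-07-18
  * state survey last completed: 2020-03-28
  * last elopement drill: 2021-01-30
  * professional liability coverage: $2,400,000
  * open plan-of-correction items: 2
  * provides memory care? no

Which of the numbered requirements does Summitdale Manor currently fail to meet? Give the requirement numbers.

1. infection-control audit 239 days ago vs limit 180 → not met
2. open plan-of-correction items 2 > 0 → not met
3. condition 'administers injections' does not hold → requirement n/a → met
4. state survey 351 days ago vs limit 365 → met
5. condition 'provides memory care' does not hold → requirement n/a → met
6. resident-rights training 40 days ago vs limit 30 → not met
7. elopement drill 43 days ago vs limit 30 → not met
8. residents per night-shift aide 6 ≤ 16 → met
9. professional liability coverage $2,400,000 < $2,425,000 → not met
Not met: 1, 2, 6, 7, 9

1, 2, 6, 7, 9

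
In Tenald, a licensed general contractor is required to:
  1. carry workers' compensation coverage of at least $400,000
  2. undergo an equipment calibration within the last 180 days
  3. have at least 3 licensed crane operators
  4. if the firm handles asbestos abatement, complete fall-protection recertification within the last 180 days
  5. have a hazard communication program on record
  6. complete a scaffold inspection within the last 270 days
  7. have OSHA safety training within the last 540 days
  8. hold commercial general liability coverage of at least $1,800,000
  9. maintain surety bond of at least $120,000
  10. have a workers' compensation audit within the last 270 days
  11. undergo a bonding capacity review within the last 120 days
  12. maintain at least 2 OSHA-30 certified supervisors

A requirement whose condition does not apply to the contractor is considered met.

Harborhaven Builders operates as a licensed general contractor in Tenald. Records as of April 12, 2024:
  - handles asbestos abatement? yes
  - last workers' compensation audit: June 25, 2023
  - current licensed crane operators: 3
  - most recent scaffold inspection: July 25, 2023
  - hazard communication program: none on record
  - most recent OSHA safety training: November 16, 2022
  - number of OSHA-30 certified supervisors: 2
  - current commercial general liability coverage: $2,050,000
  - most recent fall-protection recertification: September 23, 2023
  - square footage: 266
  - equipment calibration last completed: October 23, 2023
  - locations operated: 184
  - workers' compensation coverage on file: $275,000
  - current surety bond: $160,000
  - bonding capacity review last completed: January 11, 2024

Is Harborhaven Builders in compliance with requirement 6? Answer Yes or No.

Yes

6. scaffold inspection 262 days ago vs limit 270 → met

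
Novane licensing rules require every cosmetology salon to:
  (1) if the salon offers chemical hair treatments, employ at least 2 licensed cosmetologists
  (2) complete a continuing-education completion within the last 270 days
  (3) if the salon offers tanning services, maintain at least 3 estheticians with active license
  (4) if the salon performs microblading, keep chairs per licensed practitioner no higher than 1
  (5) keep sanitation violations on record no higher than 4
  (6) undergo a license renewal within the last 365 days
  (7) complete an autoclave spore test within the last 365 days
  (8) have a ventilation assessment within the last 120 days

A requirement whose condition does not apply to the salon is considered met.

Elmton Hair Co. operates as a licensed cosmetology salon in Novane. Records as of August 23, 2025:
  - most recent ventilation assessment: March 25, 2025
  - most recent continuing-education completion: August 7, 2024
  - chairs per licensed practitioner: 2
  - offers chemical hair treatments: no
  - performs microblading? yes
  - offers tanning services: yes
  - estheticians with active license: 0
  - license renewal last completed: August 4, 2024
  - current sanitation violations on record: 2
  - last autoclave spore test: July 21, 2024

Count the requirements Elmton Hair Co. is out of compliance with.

1. condition 'offers chemical hair treatments' does not hold → requirement n/a → met
2. continuing-education completion 381 days ago vs limit 270 → not met
3. condition 'offers tanning services' holds; estheticians with active license 0 < 3 → not met
4. condition 'performs microblading' holds; chairs per licensed practitioner 2 > 1 → not met
5. sanitation violations on record 2 ≤ 4 → met
6. license renewal 384 days ago vs limit 365 → not met
7. autoclave spore test 398 days ago vs limit 365 → not met
8. ventilation assessment 151 days ago vs limit 120 → not met
Not met: 6 of 8

6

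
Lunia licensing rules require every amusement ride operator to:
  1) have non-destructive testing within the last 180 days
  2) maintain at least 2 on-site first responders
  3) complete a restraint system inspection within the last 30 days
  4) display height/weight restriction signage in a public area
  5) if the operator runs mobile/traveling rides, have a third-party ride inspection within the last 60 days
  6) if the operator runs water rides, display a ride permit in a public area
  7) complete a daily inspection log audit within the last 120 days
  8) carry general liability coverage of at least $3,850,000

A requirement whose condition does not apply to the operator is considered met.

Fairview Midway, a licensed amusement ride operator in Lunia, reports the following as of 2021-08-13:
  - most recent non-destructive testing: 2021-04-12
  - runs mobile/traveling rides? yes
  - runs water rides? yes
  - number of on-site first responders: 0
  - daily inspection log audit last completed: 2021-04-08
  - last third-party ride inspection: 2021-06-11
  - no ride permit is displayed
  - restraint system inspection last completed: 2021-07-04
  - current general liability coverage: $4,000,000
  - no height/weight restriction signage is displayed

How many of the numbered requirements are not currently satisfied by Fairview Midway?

1. non-destructive testing 123 days ago vs limit 180 → met
2. on-site first responders 0 < 2 → not met
3. restraint system inspection 40 days ago vs limit 30 → not met
4. height/weight restriction signage absent → not met
5. condition 'runs mobile/traveling rides' holds; third-party ride inspection 63 days ago vs limit 60 → not met
6. condition 'runs water rides' holds; ride permit absent → not met
7. daily inspection log audit 127 days ago vs limit 120 → not met
8. general liability coverage $4,000,000 ≥ $3,850,000 → met
Not met: 6 of 8

6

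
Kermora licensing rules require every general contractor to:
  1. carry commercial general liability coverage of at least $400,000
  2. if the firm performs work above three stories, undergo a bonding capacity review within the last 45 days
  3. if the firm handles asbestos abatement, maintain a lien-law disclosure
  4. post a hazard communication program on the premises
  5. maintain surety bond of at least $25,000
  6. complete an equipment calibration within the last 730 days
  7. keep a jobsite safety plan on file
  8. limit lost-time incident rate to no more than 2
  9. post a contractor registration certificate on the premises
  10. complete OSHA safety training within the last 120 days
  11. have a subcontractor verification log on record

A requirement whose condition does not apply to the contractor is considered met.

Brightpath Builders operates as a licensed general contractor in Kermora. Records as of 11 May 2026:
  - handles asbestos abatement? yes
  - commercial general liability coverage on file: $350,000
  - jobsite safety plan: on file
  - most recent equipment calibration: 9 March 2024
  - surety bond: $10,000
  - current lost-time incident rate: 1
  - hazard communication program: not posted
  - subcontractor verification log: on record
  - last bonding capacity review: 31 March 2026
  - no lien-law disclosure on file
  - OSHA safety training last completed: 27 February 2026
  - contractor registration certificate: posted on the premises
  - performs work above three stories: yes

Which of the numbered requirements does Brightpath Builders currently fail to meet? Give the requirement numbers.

1, 3, 4, 5, 6

1. commercial general liability coverage $350,000 < $400,000 → not met
2. condition 'performs work above three stories' holds; bonding capacity review 41 days ago vs limit 45 → met
3. condition 'handles asbestos abatement' holds; lien-law disclosure absent → not met
4. hazard communication program absent → not met
5. surety bond $10,000 < $25,000 → not met
6. equipment calibration 793 days ago vs limit 730 → not met
7. jobsite safety plan present → met
8. lost-time incident rate 1 ≤ 2 → met
9. contractor registration certificate present → met
10. OSHA safety training 73 days ago vs limit 120 → met
11. subcontractor verification log present → met
Not met: 1, 3, 4, 5, 6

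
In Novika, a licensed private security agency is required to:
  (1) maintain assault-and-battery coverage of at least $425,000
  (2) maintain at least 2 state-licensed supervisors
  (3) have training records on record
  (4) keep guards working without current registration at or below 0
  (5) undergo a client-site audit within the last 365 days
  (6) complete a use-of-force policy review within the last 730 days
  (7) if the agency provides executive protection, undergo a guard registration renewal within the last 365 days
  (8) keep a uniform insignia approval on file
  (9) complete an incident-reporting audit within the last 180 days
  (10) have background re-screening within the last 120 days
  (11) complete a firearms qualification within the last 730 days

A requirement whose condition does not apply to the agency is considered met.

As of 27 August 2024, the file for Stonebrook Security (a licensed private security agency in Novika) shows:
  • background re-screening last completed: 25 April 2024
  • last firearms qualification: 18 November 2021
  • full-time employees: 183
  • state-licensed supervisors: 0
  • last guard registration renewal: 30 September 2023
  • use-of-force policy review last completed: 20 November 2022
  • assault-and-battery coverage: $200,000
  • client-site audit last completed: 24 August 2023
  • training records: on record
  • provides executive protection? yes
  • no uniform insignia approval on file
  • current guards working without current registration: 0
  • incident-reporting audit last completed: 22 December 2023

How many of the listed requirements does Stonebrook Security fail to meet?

1. assault-and-battery coverage $200,000 < $425,000 → not met
2. state-licensed supervisors 0 < 2 → not met
3. training records present → met
4. guards working without current registration 0 ≤ 0 → met
5. client-site audit 369 days ago vs limit 365 → not met
6. use-of-force policy review 646 days ago vs limit 730 → met
7. condition 'provides executive protection' holds; guard registration renewal 332 days ago vs limit 365 → met
8. uniform insignia approval absent → not met
9. incident-reporting audit 249 days ago vs limit 180 → not met
10. background re-screening 124 days ago vs limit 120 → not met
11. firearms qualification 1013 days ago vs limit 730 → not met
Not met: 7 of 11

7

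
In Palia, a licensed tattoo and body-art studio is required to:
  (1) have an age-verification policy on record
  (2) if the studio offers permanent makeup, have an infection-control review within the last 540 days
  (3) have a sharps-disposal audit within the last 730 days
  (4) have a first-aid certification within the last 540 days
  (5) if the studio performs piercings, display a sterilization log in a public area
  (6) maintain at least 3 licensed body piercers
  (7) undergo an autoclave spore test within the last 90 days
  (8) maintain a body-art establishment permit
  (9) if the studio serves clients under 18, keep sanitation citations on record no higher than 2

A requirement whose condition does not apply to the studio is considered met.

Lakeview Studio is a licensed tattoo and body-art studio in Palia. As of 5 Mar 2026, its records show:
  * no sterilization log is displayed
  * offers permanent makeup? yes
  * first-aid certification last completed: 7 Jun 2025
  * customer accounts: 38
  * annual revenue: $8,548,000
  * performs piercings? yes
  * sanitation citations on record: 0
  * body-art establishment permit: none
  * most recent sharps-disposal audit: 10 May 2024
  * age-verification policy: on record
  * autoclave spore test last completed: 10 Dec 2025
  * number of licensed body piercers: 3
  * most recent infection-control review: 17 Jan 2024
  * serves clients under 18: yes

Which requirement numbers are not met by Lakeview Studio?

1. age-verification policy present → met
2. condition 'offers permanent makeup' holds; infection-control review 778 days ago vs limit 540 → not met
3. sharps-disposal audit 664 days ago vs limit 730 → met
4. first-aid certification 271 days ago vs limit 540 → met
5. condition 'performs piercings' holds; sterilization log absent → not met
6. licensed body piercers 3 ≥ 3 → met
7. autoclave spore test 85 days ago vs limit 90 → met
8. body-art establishment permit absent → not met
9. condition 'serves clients under 18' holds; sanitation citations on record 0 ≤ 2 → met
Not met: 2, 5, 8

2, 5, 8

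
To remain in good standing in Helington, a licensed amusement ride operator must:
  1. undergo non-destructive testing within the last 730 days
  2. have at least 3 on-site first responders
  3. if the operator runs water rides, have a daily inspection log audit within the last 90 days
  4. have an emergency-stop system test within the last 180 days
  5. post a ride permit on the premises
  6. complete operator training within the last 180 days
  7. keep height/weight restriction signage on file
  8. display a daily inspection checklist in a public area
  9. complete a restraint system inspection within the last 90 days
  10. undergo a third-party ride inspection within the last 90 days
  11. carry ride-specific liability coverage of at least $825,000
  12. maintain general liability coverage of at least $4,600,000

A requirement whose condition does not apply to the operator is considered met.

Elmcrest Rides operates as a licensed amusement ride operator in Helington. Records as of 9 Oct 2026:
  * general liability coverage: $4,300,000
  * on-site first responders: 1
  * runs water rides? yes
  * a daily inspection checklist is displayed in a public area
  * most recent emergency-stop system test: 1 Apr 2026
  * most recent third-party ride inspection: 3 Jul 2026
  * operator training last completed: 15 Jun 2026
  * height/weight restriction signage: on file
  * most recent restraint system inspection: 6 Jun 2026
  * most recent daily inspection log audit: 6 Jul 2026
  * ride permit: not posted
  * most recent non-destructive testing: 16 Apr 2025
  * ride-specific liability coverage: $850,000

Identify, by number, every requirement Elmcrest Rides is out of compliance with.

1. non-destructive testing 541 days ago vs limit 730 → met
2. on-site first responders 1 < 3 → not met
3. condition 'runs water rides' holds; daily inspection log audit 95 days ago vs limit 90 → not met
4. emergency-stop system test 191 days ago vs limit 180 → not met
5. ride permit absent → not met
6. operator training 116 days ago vs limit 180 → met
7. height/weight restriction signage present → met
8. daily inspection checklist present → met
9. restraint system inspection 125 days ago vs limit 90 → not met
10. third-party ride inspection 98 days ago vs limit 90 → not met
11. ride-specific liability coverage $850,000 ≥ $825,000 → met
12. general liability coverage $4,300,000 < $4,600,000 → not met
Not met: 2, 3, 4, 5, 9, 10, 12

2, 3, 4, 5, 9, 10, 12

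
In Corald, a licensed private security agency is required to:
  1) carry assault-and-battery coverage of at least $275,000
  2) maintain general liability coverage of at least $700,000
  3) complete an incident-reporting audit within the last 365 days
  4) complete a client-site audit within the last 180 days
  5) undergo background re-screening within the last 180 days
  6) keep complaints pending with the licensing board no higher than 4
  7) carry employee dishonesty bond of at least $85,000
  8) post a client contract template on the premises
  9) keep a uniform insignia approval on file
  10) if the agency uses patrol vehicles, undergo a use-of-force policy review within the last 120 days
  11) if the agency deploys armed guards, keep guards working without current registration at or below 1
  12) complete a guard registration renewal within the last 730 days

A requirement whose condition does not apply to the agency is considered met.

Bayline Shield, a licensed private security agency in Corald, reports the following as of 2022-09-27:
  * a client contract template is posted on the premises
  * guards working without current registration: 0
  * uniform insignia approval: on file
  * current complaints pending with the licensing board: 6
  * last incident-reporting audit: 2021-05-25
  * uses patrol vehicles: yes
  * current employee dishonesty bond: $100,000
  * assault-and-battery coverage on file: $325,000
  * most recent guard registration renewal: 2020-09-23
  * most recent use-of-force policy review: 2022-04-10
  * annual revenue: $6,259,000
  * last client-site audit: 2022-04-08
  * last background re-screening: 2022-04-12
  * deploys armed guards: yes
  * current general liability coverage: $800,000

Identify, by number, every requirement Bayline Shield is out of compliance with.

3, 6, 10, 12

1. assault-and-battery coverage $325,000 ≥ $275,000 → met
2. general liability coverage $800,000 ≥ $700,000 → met
3. incident-reporting audit 490 days ago vs limit 365 → not met
4. client-site audit 172 days ago vs limit 180 → met
5. background re-screening 168 days ago vs limit 180 → met
6. complaints pending with the licensing board 6 > 4 → not met
7. employee dishonesty bond $100,000 ≥ $85,000 → met
8. client contract template present → met
9. uniform insignia approval present → met
10. condition 'uses patrol vehicles' holds; use-of-force policy review 170 days ago vs limit 120 → not met
11. condition 'deploys armed guards' holds; guards working without current registration 0 ≤ 1 → met
12. guard registration renewal 734 days ago vs limit 730 → not met
Not met: 3, 6, 10, 12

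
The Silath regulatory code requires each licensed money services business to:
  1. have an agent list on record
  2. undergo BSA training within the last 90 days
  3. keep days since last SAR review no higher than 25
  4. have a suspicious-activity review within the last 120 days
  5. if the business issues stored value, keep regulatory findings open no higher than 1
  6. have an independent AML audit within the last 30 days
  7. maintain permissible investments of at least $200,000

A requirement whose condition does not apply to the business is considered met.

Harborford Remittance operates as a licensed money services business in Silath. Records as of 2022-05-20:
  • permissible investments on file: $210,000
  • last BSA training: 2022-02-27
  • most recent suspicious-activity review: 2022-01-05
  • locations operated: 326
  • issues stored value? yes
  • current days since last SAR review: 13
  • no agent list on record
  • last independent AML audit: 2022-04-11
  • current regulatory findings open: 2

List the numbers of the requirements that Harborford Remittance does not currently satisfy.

1. agent list absent → not met
2. BSA training 82 days ago vs limit 90 → met
3. days since last SAR review 13 ≤ 25 → met
4. suspicious-activity review 135 days ago vs limit 120 → not met
5. condition 'issues stored value' holds; regulatory findings open 2 > 1 → not met
6. independent AML audit 39 days ago vs limit 30 → not met
7. permissible investments $210,000 ≥ $200,000 → met
Not met: 1, 4, 5, 6

1, 4, 5, 6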